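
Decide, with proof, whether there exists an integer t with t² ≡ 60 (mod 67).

t = 44

t = 44 works: 44² = 1936, and 1936 − 60 = 1876 = 28·67.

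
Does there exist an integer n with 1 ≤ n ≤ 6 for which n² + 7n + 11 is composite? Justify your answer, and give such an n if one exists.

At n = 4: 4² + 7·4 + 11 = 55 = 5·11, which is composite.

n = 4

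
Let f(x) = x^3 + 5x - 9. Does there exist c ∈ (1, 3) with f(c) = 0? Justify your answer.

f(1) = -3 and f(3) = 33, which have opposite signs.
Since f is a polynomial it is continuous on [1, 3].
By the Intermediate Value Theorem, f takes the value 0 somewhere in the open interval.

Yes, such a c exists.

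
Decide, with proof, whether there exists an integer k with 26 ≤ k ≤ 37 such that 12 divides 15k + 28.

For k = 26, 27, …, 37 the values of 15k + 28 modulo 12 are 10, 1, 4, 7, 10, 1, 4, 7, 10, 1, 4, 7 respectively.
None is 0, so 12 never divides 15k + 28 on this range.

No such integer k in that range exists.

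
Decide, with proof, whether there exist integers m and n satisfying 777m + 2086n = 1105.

gcd(777, 2086) = 7, so every integer of the form 777m + 2086n is a multiple of 7.
However 1105 leaves remainder 6 on division by 7.
Hence no integers m, n satisfy the equation.

No, no such integers exist.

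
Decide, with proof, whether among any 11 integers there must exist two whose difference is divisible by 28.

No; for instance {134, 135, 136, 137, 138, 139, 140, 141, 142, 143, 144} is a counterexample.

Try 11 consecutive integers, 134, 135, …, 144. Their remainders mod 28 are 22, 23, 24, 25, 26, 27, 0, 1, 2, 3, 4 — pairwise different, as any 11 ≤ 28 consecutive integers have distinct residues.
The differences between them range over 1, …, 10, none of which is divisible by 28.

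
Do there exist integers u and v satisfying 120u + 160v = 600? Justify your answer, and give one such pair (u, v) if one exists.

u = 1, v = 3

Every value of 120u + 160v is a multiple of gcd(120, 160) = 40; since 40 ∣ 600, solutions exist.
Dividing through by 40 reduces the equation to 3u + 4v = 15.
Dividing repeatedly: 4 = 1·3 + 1, 3 = 3·1 + 0.
Working back up the chain: 1 = 4 − 1·3. So 3·(-1) + 4·1 = 1.
Times 15: 3·(-15) + 4·15 = 15, so (-15, 15) solves it.
Shifting by a multiple of (4, −3) keeps it a solution: u = -15 + 4·4 = 1, v = 15 − 4·3 = 3.
Check: 120·1 + 160·3 = 120 + 480 = 600. ✓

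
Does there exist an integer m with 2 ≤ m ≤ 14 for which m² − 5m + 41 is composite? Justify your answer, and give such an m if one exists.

m = 3

At m = 3: 3² − 5·3 + 41 = 35 = 5·7, which is composite.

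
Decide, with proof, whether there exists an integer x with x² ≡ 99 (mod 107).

x = 45

Take x = 45. Then 45² = 2025 = 18·107 + 99, so 45² ≡ 99 (mod 107).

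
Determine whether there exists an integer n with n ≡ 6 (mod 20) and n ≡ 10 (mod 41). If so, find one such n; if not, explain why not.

n = 666

The moduli 20 and 41 are coprime, so by the Chinese Remainder Theorem a unique solution modulo 820 exists.
Write n = 6 + 20t and require 6 + 20t ≡ 10 (mod 41), i.e. 20t ≡ 4 (mod 41).
Invert 20 mod 41 by the Euclidean algorithm: 41 = 2·20 + 1, 20 = 20·1 + 0; back-substituting, 1 = 41 − 2·20. Hence 20·(-2) ≡ 1, so 20⁻¹ ≡ -2 ≡ 39 (mod 41).
Multiplying by 39: t ≡ 39·4 = 156 ≡ 33 (mod 41).
With t = 33: n = 6 + 20·33 = 666.
Check: 666 mod 20 = 6, 666 mod 41 = 10. ✓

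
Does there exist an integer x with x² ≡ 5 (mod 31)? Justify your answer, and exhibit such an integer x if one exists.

x = 6 works: 6² = 36, and 36 − 5 = 31 = 1·31.

x = 6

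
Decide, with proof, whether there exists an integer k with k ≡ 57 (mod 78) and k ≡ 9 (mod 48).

k = 57

Here gcd(78, 48) = 6, and both 57 and 9 leave remainder 3 mod 6, so the system is consistent.
The smallest candidate k = 57 works directly: 57 ≡ 9 (mod 48).
Check: 57 mod 78 = 57, 57 mod 48 = 9. ✓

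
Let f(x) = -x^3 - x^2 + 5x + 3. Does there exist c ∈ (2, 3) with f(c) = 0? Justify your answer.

f(2) = 1 and f(3) = -18, which have opposite signs.
As a polynomial, f is continuous on every closed interval.
By the Intermediate Value Theorem f must vanish at some point of (2, 3).

Such a root exists.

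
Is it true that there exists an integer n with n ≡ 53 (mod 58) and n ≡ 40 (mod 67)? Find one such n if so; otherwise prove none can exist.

n = 3591

The moduli 58 and 67 are coprime, so by the Chinese Remainder Theorem a unique solution modulo 3886 exists.
Any solution of the first congruence is n = 53 + 58t; substituting into the second, 58t ≡ 40 − 53 ≡ 54 (mod 67).
Invert 58 mod 67 by the Euclidean algorithm: 67 = 1·58 + 9, 58 = 6·9 + 4, 9 = 2·4 + 1, 4 = 4·1 + 0; back-substituting, 1 = 9 − 2·4 = 9 − 2·(58 − 6·9) = −2·58 + 13·9 = −2·58 + 13·(67 − 1·58) = 13·67 − 15·58. Hence 58·(-15) ≡ 1, so 58⁻¹ ≡ -15 ≡ 52 (mod 67).
Multiplying by 52: t ≡ 52·54 = 2808 ≡ 61 (mod 67).
Taking t = 61 gives n = 53 + 58·61 = 3591.
Check: 3591 mod 58 = 53, 3591 mod 67 = 40. ✓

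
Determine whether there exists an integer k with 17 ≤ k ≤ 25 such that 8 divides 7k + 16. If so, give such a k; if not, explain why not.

Try k = 24: 7·24 + 16 = 184 = 23·8, which is divisible by 8.

k = 24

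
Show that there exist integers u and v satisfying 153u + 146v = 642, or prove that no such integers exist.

153 and 146 are coprime, so 153u + 146v ranges over all of ℤ.
Run the Euclidean algorithm on 153 and 146: 153 = 1·146 + 7, 146 = 20·7 + 6, 7 = 1·6 + 1, 6 = 6·1 + 0.
Working back up the chain: 1 = 7 − 1·6 = 7 − (146 − 20·7) = −146 + 21·7 = −146 + 21·(153 − 1·146) = 21·153 − 22·146. So 153·21 + 146·(-22) = 1.
Scaling by 642 gives the particular solution (u, v) = (13482, -14124).
The general solution is u = 13482 + 146k, v = -14124 − 153k; taking k = -92 gives the smaller pair u = 50, v = -48.
Indeed 153·50 + 146·(-48) = 7650 − 7008 = 642.

u = 50, v = -48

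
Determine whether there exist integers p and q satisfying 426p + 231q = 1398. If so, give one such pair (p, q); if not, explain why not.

p = 51, q = -88

gcd(426, 231) = 3, and 3 divides 1398, so integer solutions exist.
Dividing through by 3 reduces the equation to 142p + 77q = 466.
Dividing repeatedly: 142 = 1·77 + 65, 77 = 1·65 + 12, 65 = 5·12 + 5, 12 = 2·5 + 2, 5 = 2·2 + 1, 2 = 2·1 + 0.
Back-substituting, 1 = 5 − 2·2 = 5 − 2·(12 − 2·5) = −2·12 + 5·5 = −2·12 + 5·(65 − 5·12) = 5·65 − 27·12 = 5·65 − 27·(77 − 1·65) = −27·77 + 32·65 = −27·77 + 32·(142 − 1·77) = 32·142 − 59·77; that is, 142·32 + 77·(-59) = 1.
Multiplying through by 466: p = 32·466 = 14912, q = (-59)·466 = -27494 is a solution.
Shifting by a multiple of (77, −142) keeps it a solution: p = 14912 − 193·77 = 51, q = -27494 + 193·142 = -88.
Indeed 426·51 + 231·(-88) = 21726 − 20328 = 1398.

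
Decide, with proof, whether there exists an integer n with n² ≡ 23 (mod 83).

n = 43

n = 43 works: 43² = 1849, and 1849 − 23 = 1826 = 22·83.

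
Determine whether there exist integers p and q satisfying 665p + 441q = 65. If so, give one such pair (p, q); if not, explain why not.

gcd(665, 441) = 7, so every integer of the form 665p + 441q is a multiple of 7.
But 65 = 7·9 + 2, so 7 ∤ 65.
Therefore 665p + 441q = 65 has no solution in integers.

There are no such integers.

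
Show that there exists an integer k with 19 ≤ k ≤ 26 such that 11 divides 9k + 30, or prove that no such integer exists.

k = 26

For k = 19, 20, …, 25 the values 201, 210, 219, 228, 237, 246, 255 are not multiples of 11. At k = 26 we get 9·26 + 30 = 264, and 264 = 11·24.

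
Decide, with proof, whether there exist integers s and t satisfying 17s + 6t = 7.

s = 5, t = -13

Since gcd(17, 6) = 1, every integer is an integer combination of 17 and 6.
Dividing repeatedly: 17 = 2·6 + 5, 6 = 1·5 + 1, 5 = 5·1 + 0.
Back-substituting, 1 = 6 − 1·5 = 6 − (17 − 2·6) = −17 + 3·6; that is, 17·(-1) + 6·3 = 1.
Times 7: 17·(-7) + 6·21 = 7, so (-7, 21) solves it.
The general solution is s = -7 + 6k, t = 21 − 17k; taking k = 2 gives the smaller pair s = 5, t = -13.
Indeed 17·5 + 6·(-13) = 85 − 78 = 7.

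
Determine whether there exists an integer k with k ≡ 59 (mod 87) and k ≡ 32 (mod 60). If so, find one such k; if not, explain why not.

gcd(87, 60) = 3. A simultaneous solution exists iff 59 ≡ 32 (mod 3); here 59 mod 3 = 2 = 32 mod 3, so it does.
Write k = 59 + 87t. Then 87t ≡ 32 − 59 ≡ 33 (mod 60); dividing through by 3 gives 29t ≡ 11 (mod 20).
29 ≡ 9 (mod 20), so this reads 9t ≡ 11 (mod 20). Invert 9 mod 20 by the Euclidean algorithm: 20 = 2·9 + 2, 9 = 4·2 + 1, 2 = 2·1 + 0; back-substituting, 1 = 9 − 4·2 = 9 − 4·(20 − 2·9) = −4·20 + 9·9. Hence 9·9 ≡ 1, so 9⁻¹ ≡ 9 (mod 20).
Therefore t ≡ 9·11 = 99 ≡ 19 (mod 20).
Then k = 59 + 87·19 = 1712.
Verify: 1712 = 19·87 + 59 and 1712 = 28·60 + 32. ✓

k = 1712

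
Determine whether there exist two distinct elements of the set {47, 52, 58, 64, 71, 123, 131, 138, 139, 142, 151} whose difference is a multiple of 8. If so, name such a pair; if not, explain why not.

Both 47 and 71 leave remainder 7 on division by 8; their difference 24 = 3·8 is a multiple of 8.

The pair (47, 71) works.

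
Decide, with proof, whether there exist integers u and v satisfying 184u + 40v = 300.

No such integers exist.

Any value of 184u + 40v is a multiple of gcd(184, 40) = 8.
But 300 = 8·37 + 4, so 8 ∤ 300.
Therefore 184u + 40v = 300 has no solution in integers.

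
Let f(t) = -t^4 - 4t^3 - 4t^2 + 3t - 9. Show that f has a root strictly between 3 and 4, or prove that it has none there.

f(3) = -225 and f(4) = -573, both negative, so a sign-change argument is unavailable; we show f keeps this sign on the whole interval.
Substitute t = 3 + u, where 0 < u < 1 on the interval. Expanding, f(3 + u) = -u^4 - 16u^3 - 94u^2 - 237u - 225.
All 5 nonzero coefficients of this polynomial in u are negative; hence for u > 0 the value is a sum of negative terms (the constant -225 among them).
So f is strictly negative on (3, 4); no root exists in the interval.

f has no root in that interval.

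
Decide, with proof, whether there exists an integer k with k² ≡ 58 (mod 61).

k = 34 works: 34² = 1156, and 1156 − 58 = 1098 = 18·61.

k = 34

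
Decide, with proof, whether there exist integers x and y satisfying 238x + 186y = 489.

gcd(238, 186) = 2, so every integer of the form 238x + 186y is a multiple of 2.
However 489 leaves remainder 1 on division by 2.
So the equation is unsolvable over ℤ.

No, no such integers exist.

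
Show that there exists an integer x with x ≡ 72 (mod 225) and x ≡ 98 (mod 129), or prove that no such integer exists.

There is no such integer.

Reduce both congruences modulo 3, which divides 225 and 129: they say x ≡ 72 (mod 3) and x ≡ 98 (mod 3).
However 72 ≡ 0 and 98 ≡ 2 (mod 3), and 0 ≠ 2.
Therefore no such x exists.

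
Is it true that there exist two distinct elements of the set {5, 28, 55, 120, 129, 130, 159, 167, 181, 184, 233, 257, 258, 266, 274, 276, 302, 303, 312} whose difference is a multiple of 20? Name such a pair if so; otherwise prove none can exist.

No, no such pair exists.

Reduce each element modulo 20: 5↦5, 28↦8, 55↦15, 120↦0, 129↦9, 130↦10, 159↦19, 167↦7, 181↦1, 184↦4, 233↦13, 257↦17, 258↦18, 266↦6, 274↦14, 276↦16, 302↦2, 303↦3, 312↦12.
No residue repeats among the 19 elements, so no pair has difference ≡ 0 (mod 20).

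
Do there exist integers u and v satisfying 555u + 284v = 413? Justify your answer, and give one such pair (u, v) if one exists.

Since gcd(555, 284) = 1, every integer is an integer combination of 555 and 284.
Euclidean algorithm: 555 = 1·284 + 271, 284 = 1·271 + 13, 271 = 20·13 + 11, 13 = 1·11 + 2, 11 = 5·2 + 1, 2 = 2·1 + 0.
Working back up the chain: 1 = 11 − 5·2 = 11 − 5·(13 − 1·11) = −5·13 + 6·11 = −5·13 + 6·(271 − 20·13) = 6·271 − 125·13 = 6·271 − 125·(284 − 1·271) = −125·284 + 131·271 = −125·284 + 131·(555 − 1·284) = 131·555 − 256·284. So 555·131 + 284·(-256) = 1.
Multiplying through by 413: u = 131·413 = 54103, v = (-256)·413 = -105728 is a solution.
Shifting by a multiple of (284, −555) keeps it a solution: u = 54103 − 190·284 = 143, v = -105728 + 190·555 = -278.
Indeed 555·143 + 284·(-278) = 79365 − 78952 = 413.

u = 143, v = -278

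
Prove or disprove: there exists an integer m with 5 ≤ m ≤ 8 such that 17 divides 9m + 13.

m = 8 works, since 9·8 + 13 = 85 = 5·17.

m = 8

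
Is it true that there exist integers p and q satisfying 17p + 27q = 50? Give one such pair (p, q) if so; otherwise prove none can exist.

Since gcd(17, 27) = 1, every integer is an integer combination of 17 and 27.
Euclidean algorithm: 27 = 1·17 + 10, 17 = 1·10 + 7, 10 = 1·7 + 3, 7 = 2·3 + 1, 3 = 3·1 + 0.
Working back up the chain: 1 = 7 − 2·3 = 7 − 2·(10 − 1·7) = −2·10 + 3·7 = −2·10 + 3·(17 − 1·10) = 3·17 − 5·10 = 3·17 − 5·(27 − 1·17) = −5·27 + 8·17. So 17·8 + 27·(-5) = 1.
Times 50: 17·400 + 27·(-250) = 50, so (400, -250) solves it.
Shifting by a multiple of (27, −17) keeps it a solution: p = 400 − 14·27 = 22, q = -250 + 14·17 = -12.
Check: 17·22 + 27·(-12) = 374 − 324 = 50. ✓

p = 22, q = -12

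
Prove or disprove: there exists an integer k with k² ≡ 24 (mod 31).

Apply Euler's criterion with the prime 31: 24 is a quadratic residue iff 24^15 ≡ 1 (mod 31), and a non-residue iff it is ≡ −1.
Repeated squaring mod 31: 24^2 = 576 ≡ 18; 24^4 ≡ 18² = 324 ≡ 14; 24^8 ≡ 14² = 196 ≡ 10.
Since 15 = 8 + 4 + 2 + 1, 24^15 ≡ 10 · 14 · 18 · 24; multiplying out mod 31: 10·14 = 140 ≡ 16, then 16·18 = 288 ≡ 9, then 9·24 = 216 ≡ 30. Thus 24^15 ≡ 30 ≡ −1 (mod 31).
By Euler's criterion 24 is a quadratic non-residue mod 31: no k satisfies k² ≡ 24 (mod 31).

No such integer exists.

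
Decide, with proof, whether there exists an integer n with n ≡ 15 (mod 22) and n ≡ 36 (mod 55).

gcd(22, 55) = 11. If n ≡ 15 (mod 22) and n ≡ 36 (mod 55), then n ≡ 15 (mod 11) and n ≡ 36 (mod 11).
However 15 ≡ 4 and 36 ≡ 3 (mod 11), and 4 ≠ 3.
Therefore no such n exists.

There is no such integer.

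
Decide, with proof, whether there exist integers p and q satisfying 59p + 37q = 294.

p = 10, q = -8

Since gcd(59, 37) = 1, every integer is an integer combination of 59 and 37.
Run the Euclidean algorithm on 59 and 37: 59 = 1·37 + 22, 37 = 1·22 + 15, 22 = 1·15 + 7, 15 = 2·7 + 1, 7 = 7·1 + 0.
Working back up the chain: 1 = 15 − 2·7 = 15 − 2·(22 − 1·15) = −2·22 + 3·15 = −2·22 + 3·(37 − 1·22) = 3·37 − 5·22 = 3·37 − 5·(59 − 1·37) = −5·59 + 8·37. So 59·(-5) + 37·8 = 1.
Multiplying through by 294: p = (-5)·294 = -1470, q = 8·294 = 2352 is a solution.
Adding 40·37 to p and subtracting 40·59 from q gives the tidier solution (10, -8).
Indeed 59·10 + 37·(-8) = 590 − 296 = 294.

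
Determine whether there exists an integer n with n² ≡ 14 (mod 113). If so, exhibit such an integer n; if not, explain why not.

n = 50

n = 50 works: 50² = 2500, and 2500 − 14 = 2486 = 22·113.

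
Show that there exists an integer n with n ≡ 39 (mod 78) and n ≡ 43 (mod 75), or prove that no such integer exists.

Reduce both congruences modulo 3, which divides 78 and 75: they say n ≡ 39 (mod 3) and n ≡ 43 (mod 3).
However 39 ≡ 0 and 43 ≡ 1 (mod 3), and 0 ≠ 1.
Hence the system has no solution.

No, no such integer exists.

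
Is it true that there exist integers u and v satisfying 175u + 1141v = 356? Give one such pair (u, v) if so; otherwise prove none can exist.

No such integers exist.

Both 175 and 1141 are divisible by gcd(175, 1141) = 7, hence so is any combination 175u + 1141v.
But 356 is not a multiple of 7 (it leaves remainder 6).
So the equation is unsolvable over ℤ.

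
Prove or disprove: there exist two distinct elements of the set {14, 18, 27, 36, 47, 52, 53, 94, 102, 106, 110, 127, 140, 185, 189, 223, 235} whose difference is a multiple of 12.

The pair (14, 110) works.

Reduce each element mod 12: 14↦2, 18↦6, 27↦3, 36↦0, 47↦11, 52↦4, 53↦5, 94↦10, 102↦6, 106↦10, 110↦2, 127↦7, 140↦8, 185↦5, 189↦9, 223↦7, 235↦7. The residue 2 repeats (at 14 and 110), and 110 − 14 = 96 = 8·12.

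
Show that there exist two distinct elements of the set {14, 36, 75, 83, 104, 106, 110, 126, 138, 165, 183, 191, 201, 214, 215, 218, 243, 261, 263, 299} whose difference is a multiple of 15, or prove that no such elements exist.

The pair (14, 104) works.

14 mod 15 = 14 and 104 mod 15 = 14, so 104 − 14 = 90 = 6·15.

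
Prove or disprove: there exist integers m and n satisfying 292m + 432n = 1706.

No such integers exist.

gcd(292, 432) = 4, so every integer of the form 292m + 432n is a multiple of 4.
However 1706 leaves remainder 2 on division by 4.
Therefore 292m + 432n = 1706 has no solution in integers.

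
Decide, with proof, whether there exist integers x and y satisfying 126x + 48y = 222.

x = 1, y = 2

gcd(126, 48) = 6, and 6 divides 222, so integer solutions exist.
Dividing through by 6 reduces the equation to 21x + 8y = 37.
Euclidean algorithm: 21 = 2·8 + 5, 8 = 1·5 + 3, 5 = 1·3 + 2, 3 = 1·2 + 1, 2 = 2·1 + 0.
Unwinding: 1 = 3 − 1·2 = 3 − (5 − 1·3) = −5 + 2·3 = −5 + 2·(8 − 1·5) = 2·8 − 3·5 = 2·8 − 3·(21 − 2·8) = −3·21 + 8·8, i.e. 21·(-3) + 8·8 = 1.
Scaling by 37 gives the particular solution (x, y) = (-111, 296).
Shifting by a multiple of (8, −21) keeps it a solution: x = -111 + 14·8 = 1, y = 296 − 14·21 = 2.
Check: 126·1 + 48·2 = 126 + 96 = 222. ✓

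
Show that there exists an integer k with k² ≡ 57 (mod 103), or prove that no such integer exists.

Apply Euler's criterion with the prime 103: 57 is a quadratic residue iff 57^51 ≡ 1 (mod 103), and a non-residue iff it is ≡ −1.
Squaring successively (mod 103): 57^2 = 3249 ≡ 56; 57^4 ≡ 56² = 3136 ≡ 46; 57^8 ≡ 46² = 2116 ≡ 56; 57^16 ≡ 56² = 3136 ≡ 46; 57^32 ≡ 46² = 2116 ≡ 56.
Since 51 = 32 + 16 + 2 + 1, 57^51 ≡ 56 · 46 · 56 · 57; multiplying out mod 103: 56·46 = 2576 ≡ 1, then 1·56 = 56 ≡ 56, then 56·57 = 3192 ≡ 102. Thus 57^51 ≡ 102 ≡ −1 (mod 103).
The value −1 means 57 is a non-residue modulo 103, so k² ≡ 57 (mod 103) is impossible.

There is no such integer.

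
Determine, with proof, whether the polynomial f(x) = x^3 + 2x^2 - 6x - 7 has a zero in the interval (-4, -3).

f(-4) = -15 and f(-3) = 2, which have opposite signs.
f is continuous everywhere (it is a polynomial), in particular on [-4, -3].
By the Intermediate Value Theorem, f takes the value 0 somewhere in the open interval.

Such a root exists.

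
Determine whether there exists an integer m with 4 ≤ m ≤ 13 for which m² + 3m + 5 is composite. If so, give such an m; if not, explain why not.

m = 10

At m = 10: 10² + 3·10 + 5 = 135 = 3·45, which is composite.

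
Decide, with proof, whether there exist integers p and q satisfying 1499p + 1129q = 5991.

Since gcd(1499, 1129) = 1, every integer is an integer combination of 1499 and 1129.
Run the Euclidean algorithm on 1499 and 1129: 1499 = 1·1129 + 370, 1129 = 3·370 + 19, 370 = 19·19 + 9, 19 = 2·9 + 1, 9 = 9·1 + 0.
Working back up the chain: 1 = 19 − 2·9 = 19 − 2·(370 − 19·19) = −2·370 + 39·19 = −2·370 + 39·(1129 − 3·370) = 39·1129 − 119·370 = 39·1129 − 119·(1499 − 1·1129) = −119·1499 + 158·1129. So 1499·(-119) + 1129·158 = 1.
Times 5991: 1499·(-712929) + 1129·946578 = 5991, so (-712929, 946578) solves it.
Shifting by a multiple of (1129, −1499) keeps it a solution: p = -712929 + 632·1129 = 599, q = 946578 − 632·1499 = -790.
Check: 1499·599 + 1129·(-790) = 897901 − 891910 = 5991. ✓

p = 599, q = -790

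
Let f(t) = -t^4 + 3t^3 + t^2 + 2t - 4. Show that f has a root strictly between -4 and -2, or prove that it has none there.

f(-4) = -444 and f(-2) = -44, both negative, so a sign-change argument is unavailable; we show f keeps this sign on the whole interval.
Substitute t = -2 − u, where 0 < u < 2 on the interval. Expanding, f(-2 − u) = -u^4 - 11u^3 - 41u^2 - 66u - 44.
The nonzero coefficients here are all negative, so for u > 0 every term is negative (or zero), and the constant term -44 is strictly negative.
So f is strictly negative on (-4, -2); no root exists in the interval.

No such root exists.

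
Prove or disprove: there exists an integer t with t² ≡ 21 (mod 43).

t = 35

Take t = 35. Then 35² = 1225 = 28·43 + 21, so 35² ≡ 21 (mod 43).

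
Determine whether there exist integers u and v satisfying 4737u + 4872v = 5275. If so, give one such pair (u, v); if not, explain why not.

No, no such integers exist.

Any value of 4737u + 4872v is a multiple of gcd(4737, 4872) = 3.
However 5275 leaves remainder 1 on division by 3.
Therefore 4737u + 4872v = 5275 has no solution in integers.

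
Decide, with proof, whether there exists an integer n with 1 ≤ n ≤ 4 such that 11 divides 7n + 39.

No such integer n in that range exists.

The values of 7n + 39 for n = 1, 2, 3, 4 are 46, 53, 60, 67; reduced mod 11 these are 2, 9, 5, 1.
None is 0, so 11 never divides 7n + 39 on this range.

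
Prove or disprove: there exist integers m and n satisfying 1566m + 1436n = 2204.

Every value of 1566m + 1436n is a multiple of gcd(1566, 1436) = 2; since 2 ∣ 2204, solutions exist.
Dividing through by 2 reduces the equation to 783m + 718n = 1102.
Euclidean algorithm: 783 = 1·718 + 65, 718 = 11·65 + 3, 65 = 21·3 + 2, 3 = 1·2 + 1, 2 = 2·1 + 0.
Back-substituting, 1 = 3 − 1·2 = 3 − (65 − 21·3) = −65 + 22·3 = −65 + 22·(718 − 11·65) = 22·718 − 243·65 = 22·718 − 243·(783 − 1·718) = −243·783 + 265·718; that is, 783·(-243) + 718·265 = 1.
Multiplying through by 1102: m = (-243)·1102 = -267786, n = 265·1102 = 292030 is a solution.
The general solution is m = -267786 + 718k, n = 292030 − 783k; taking k = 373 gives the smaller pair m = 28, n = -29.
Indeed 1566·28 + 1436·(-29) = 43848 − 41644 = 2204.

m = 28, n = -29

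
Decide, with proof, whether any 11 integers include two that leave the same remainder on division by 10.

There are exactly 10 possible remainders on division by 10.
Since 11 > 10, two of the 11 integers must share a residue class by the pigeonhole principle; call them a and b.
So a and b have equal remainders mod 10, which is exactly what was to be shown.

Yes, this is always true.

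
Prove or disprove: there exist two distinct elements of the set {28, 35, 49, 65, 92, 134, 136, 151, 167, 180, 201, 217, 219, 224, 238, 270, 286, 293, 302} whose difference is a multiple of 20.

No such pair exists.

Two integers differ by a multiple of 20 exactly when they have the same residue mod 20. The residues are 28↦8, 35↦15, 49↦9, 65↦5, 92↦12, 134↦14, 136↦16, 151↦11, 167↦7, 180↦0, 201↦1, 217↦17, 219↦19, 224↦4, 238↦18, 270↦10, 286↦6, 293↦13, 302↦2.
No residue repeats among the 19 elements, so no pair has difference ≡ 0 (mod 20).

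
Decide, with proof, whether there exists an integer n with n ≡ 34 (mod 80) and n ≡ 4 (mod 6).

gcd(80, 6) = 2. A simultaneous solution exists iff 34 ≡ 4 (mod 2); here 34 mod 2 = 0 = 4 mod 2, so it does.
In fact n = 34 itself already satisfies 34 mod 6 = 4.
Verify: 34 = 0·80 + 34 and 34 = 5·6 + 4. ✓

n = 34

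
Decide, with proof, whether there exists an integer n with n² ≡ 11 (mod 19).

n = 7

Take n = 7. Then 7² = 49 = 2·19 + 11, so 7² ≡ 11 (mod 19).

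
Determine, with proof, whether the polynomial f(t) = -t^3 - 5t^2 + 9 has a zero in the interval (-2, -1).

Such a root exists.

f(-2) = -3 and f(-1) = 5, which have opposite signs.
Since f is a polynomial it is continuous on [-2, -1].
By the Intermediate Value Theorem f must vanish at some point of (-2, -1).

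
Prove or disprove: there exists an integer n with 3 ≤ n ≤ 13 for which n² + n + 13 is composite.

At n = 4: 4² + 4 + 13 = 33 = 3·11, which is composite.

n = 4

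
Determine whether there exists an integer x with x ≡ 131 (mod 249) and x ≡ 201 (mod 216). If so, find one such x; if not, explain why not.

There is no such integer.

gcd(249, 216) = 3. If x ≡ 131 (mod 249) and x ≡ 201 (mod 216), then x ≡ 131 (mod 3) and x ≡ 201 (mod 3).
However 131 ≡ 2 and 201 ≡ 0 (mod 3), and 2 ≠ 0.
Hence the system has no solution.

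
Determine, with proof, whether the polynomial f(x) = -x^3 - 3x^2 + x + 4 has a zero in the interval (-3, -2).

Yes, f has a root in the interval.

f(-3) = 1 and f(-2) = -2, which have opposite signs.
As a polynomial, f is continuous on every closed interval.
By the Intermediate Value Theorem, f takes the value 0 somewhere in the open interval.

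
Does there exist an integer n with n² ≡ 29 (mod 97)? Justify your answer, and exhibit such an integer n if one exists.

97 is prime, so by Euler's criterion 29 is a square mod 97 iff 29^((97−1)/2) = 29^48 ≡ 1 (mod 97).
Squaring successively (mod 97): 29^2 = 841 ≡ 65; 29^4 ≡ 65² = 4225 ≡ 54; 29^8 ≡ 54² = 2916 ≡ 6; 29^16 ≡ 6² = 36 ≡ 36; 29^32 ≡ 36² = 1296 ≡ 35.
Since 48 = 32 + 16, 29^48 ≡ 35 · 36; multiplying out mod 97: 35·36 = 1260 ≡ 96. Thus 29^48 ≡ 96 ≡ −1 (mod 97).
The value −1 means 29 is a non-residue modulo 97, so n² ≡ 29 (mod 97) is impossible.

No such integer exists.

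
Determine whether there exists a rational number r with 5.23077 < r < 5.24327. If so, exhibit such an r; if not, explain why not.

Look for a denominator N such that an integer falls strictly between N·5.23077 and N·5.24327. N = 17 works: 17·5.23077 = 88.92309 < 89 < 89.13559 = 17·5.24327.
Hence 89/17 is a rational number with 5.23077 < 89/17 < 5.24327.

r = 89/17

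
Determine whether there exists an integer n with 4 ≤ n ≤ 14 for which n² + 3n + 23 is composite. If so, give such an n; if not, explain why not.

At n = 13: 13² + 3·13 + 23 = 231 = 3·77, which is composite.

n = 13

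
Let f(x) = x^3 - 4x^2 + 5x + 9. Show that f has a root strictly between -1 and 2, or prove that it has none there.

f(-1) = -1 and f(2) = 11, which have opposite signs.
Since f is a polynomial it is continuous on [-1, 2].
By the Intermediate Value Theorem, f takes the value 0 somewhere in the open interval.

Such a root exists.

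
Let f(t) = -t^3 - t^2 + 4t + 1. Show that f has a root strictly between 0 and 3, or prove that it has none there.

f(0) = 1 and f(3) = -23, which have opposite signs.
As a polynomial, f is continuous on every closed interval.
By the Intermediate Value Theorem f must vanish at some point of (0, 3).

Such a root exists.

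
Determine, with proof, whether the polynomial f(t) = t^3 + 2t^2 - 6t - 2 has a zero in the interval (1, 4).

f(1) = -5 and f(4) = 70, which have opposite signs.
As a polynomial, f is continuous on every closed interval.
By the Intermediate Value Theorem f must vanish at some point of (1, 4).

Yes, f has a root in the interval.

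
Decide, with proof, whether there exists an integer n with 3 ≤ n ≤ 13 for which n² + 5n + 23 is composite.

The values for n = 3, 4, …, 13 are 47, 59, 73, 89, 107, 127, 149, 173, 199, 227, 257, and each of these is prime.
So no value in the range makes the expression composite.

No, no such integer n in that range exists.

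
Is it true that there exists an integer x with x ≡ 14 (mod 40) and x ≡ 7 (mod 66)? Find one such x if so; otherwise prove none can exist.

There is no such integer.

gcd(40, 66) = 2. If x ≡ 14 (mod 40) and x ≡ 7 (mod 66), then x ≡ 14 (mod 2) and x ≡ 7 (mod 2).
However 14 ≡ 0 and 7 ≡ 1 (mod 2), and 0 ≠ 1.
Therefore no such x exists.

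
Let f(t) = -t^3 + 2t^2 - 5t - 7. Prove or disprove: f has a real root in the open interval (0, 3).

f(0) = -7 and f(3) = -31, both negative.
f'(t) = -3t^2 + 4t - 5 has discriminant 4² − 4·(-3)·(-5) = -44 < 0, so f' has no real roots and is negative for every real t.
So f is strictly decreasing; between 0 and 3 its values lie between f(0) = -7 and f(3) = -31, all negative. Therefore f has no root in (0, 3).

No.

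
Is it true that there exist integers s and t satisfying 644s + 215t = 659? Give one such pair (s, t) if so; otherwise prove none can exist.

Since gcd(644, 215) = 1, every integer is an integer combination of 644 and 215.
Euclidean algorithm: 644 = 2·215 + 214, 215 = 1·214 + 1, 214 = 214·1 + 0.
Back-substituting, 1 = 215 − 1·214 = 215 − (644 − 2·215) = −644 + 3·215; that is, 644·(-1) + 215·3 = 1.
Times 659: 644·(-659) + 215·1977 = 659, so (-659, 1977) solves it.
The general solution is s = -659 + 215k, t = 1977 − 644k; taking k = 4 gives the smaller pair s = 201, t = -599.
Indeed 644·201 + 215·(-599) = 129444 − 128785 = 659.

s = 201, t = -599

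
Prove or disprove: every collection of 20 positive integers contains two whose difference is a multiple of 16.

True.

Partition the integers by their residue mod 16; there are 16 classes.
Placing 20 integers into 16 classes, some class receives at least two — say a and b.
Equal remainders mean a − b ≡ 0 (mod 16), so 16 divides their difference.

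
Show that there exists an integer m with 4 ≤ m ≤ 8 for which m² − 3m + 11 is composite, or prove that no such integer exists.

m = 7

At m = 7: 7² − 3·7 + 11 = 39 = 3·13, which is composite.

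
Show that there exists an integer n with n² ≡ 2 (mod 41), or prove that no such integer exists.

n = 24

n = 24 works: 24² = 576, and 576 − 2 = 574 = 14·41.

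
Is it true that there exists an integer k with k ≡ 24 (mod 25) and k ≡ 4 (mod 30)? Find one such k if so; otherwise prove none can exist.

Here gcd(25, 30) = 5, and both 24 and 4 leave remainder 4 mod 5, so the system is consistent.
Step through k = 24, 24 + 25, 24 + 2·25, …: the values 24, 49, 74, 99, 124 reduce mod 30 to 24, 19, 14, 9, 4. The value 124 hits 4.
Indeed 124 ≡ 24 (mod 25) and 124 ≡ 4 (mod 30).

k = 124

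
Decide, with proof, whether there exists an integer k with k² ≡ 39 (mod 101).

There is no such integer.

Apply Euler's criterion with the prime 101: 39 is a quadratic residue iff 39^50 ≡ 1 (mod 101), and a non-residue iff it is ≡ −1.
Squaring successively (mod 101): 39^2 = 1521 ≡ 6; 39^4 ≡ 6² = 36 ≡ 36; 39^8 ≡ 36² = 1296 ≡ 84; 39^16 ≡ 84² = 7056 ≡ 87; 39^32 ≡ 87² = 7569 ≡ 95.
Since 50 = 32 + 16 + 2, 39^50 ≡ 95 · 87 · 6; multiplying out mod 101: 95·87 = 8265 ≡ 84, then 84·6 = 504 ≡ 100. Thus 39^50 ≡ 100 ≡ −1 (mod 101).
By Euler's criterion 39 is a quadratic non-residue mod 101: no k satisfies k² ≡ 39 (mod 101).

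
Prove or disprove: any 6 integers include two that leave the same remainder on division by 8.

Take the 6 consecutive integers 5, 6, …, 10: their residues mod 8 are all distinct because 6 ≤ 8.
So no two of them leave the same remainder on division by 8; the claim fails for this set.

No, the set {5, 6, 7, 8, 9, 10} is a counterexample.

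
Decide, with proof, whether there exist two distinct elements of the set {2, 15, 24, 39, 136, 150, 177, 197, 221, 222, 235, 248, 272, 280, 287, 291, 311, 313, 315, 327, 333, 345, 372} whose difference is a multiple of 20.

Yes: 2 and 222.

Both 2 and 222 leave remainder 2 on division by 20; their difference 220 = 11·20 is a multiple of 20.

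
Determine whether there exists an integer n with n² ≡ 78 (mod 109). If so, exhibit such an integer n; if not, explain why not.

n = 80

n = 80 works: 80² = 6400, and 6400 − 78 = 6322 = 58·109.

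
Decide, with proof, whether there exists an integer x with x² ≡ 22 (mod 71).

There is no such integer.

71 is prime, so by Euler's criterion 22 is a square mod 71 iff 22^((71−1)/2) = 22^35 ≡ 1 (mod 71).
Squaring successively (mod 71): 22^2 = 484 ≡ 58; 22^4 ≡ 58² = 3364 ≡ 27; 22^8 ≡ 27² = 729 ≡ 19; 22^16 ≡ 19² = 361 ≡ 6; 22^32 ≡ 6² = 36 ≡ 36.
Since 35 = 32 + 2 + 1, 22^35 ≡ 36 · 58 · 22; multiplying out mod 71: 36·58 = 2088 ≡ 29, then 29·22 = 638 ≡ 70. Thus 22^35 ≡ 70 ≡ −1 (mod 71).
By Euler's criterion 22 is a quadratic non-residue mod 71: no x satisfies x² ≡ 22 (mod 71).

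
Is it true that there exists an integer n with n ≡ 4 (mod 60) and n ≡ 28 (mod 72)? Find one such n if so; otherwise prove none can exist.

Here gcd(60, 72) = 12, and both 4 and 28 leave remainder 4 mod 12, so the system is consistent.
The integers ≡ 4 (mod 60) are 4, 64, 124, 184, 244, …; their remainders mod 72 are 4, 64, 52, 40, 28, so n = 244 is the first that is ≡ 28 (mod 72).
Verify: 244 = 4·60 + 4 and 244 = 3·72 + 28. ✓

n = 244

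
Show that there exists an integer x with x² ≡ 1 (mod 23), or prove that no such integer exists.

Take x = 1. Then 1² = 1, and since 0 ≤ 1 < 23 this is already reduced: 1² ≡ 1 (mod 23).

x = 1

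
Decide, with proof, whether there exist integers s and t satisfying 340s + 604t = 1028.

s = 35, t = -18

Since gcd(340, 604) = 4 and 1028 = 4·257, Bézout's identity guarantees a solution.
Dividing through by 4 reduces the equation to 85s + 151t = 257.
Run the Euclidean algorithm on 151 and 85: 151 = 1·85 + 66, 85 = 1·66 + 19, 66 = 3·19 + 9, 19 = 2·9 + 1, 9 = 9·1 + 0.
Back-substituting, 1 = 19 − 2·9 = 19 − 2·(66 − 3·19) = −2·66 + 7·19 = −2·66 + 7·(85 − 1·66) = 7·85 − 9·66 = 7·85 − 9·(151 − 1·85) = −9·151 + 16·85; that is, 85·16 + 151·(-9) = 1.
Times 257: 85·4112 + 151·(-2313) = 257, so (4112, -2313) solves it.
Subtracting 27·151 from s and adding 27·85 to t gives the tidier solution (35, -18).
Indeed 340·35 + 604·(-18) = 11900 − 10872 = 1028.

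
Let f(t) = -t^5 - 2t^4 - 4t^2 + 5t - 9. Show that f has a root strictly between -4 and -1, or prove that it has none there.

f(-4) = 419 and f(-1) = -19, which have opposite signs.
As a polynomial, f is continuous on every closed interval.
By the Intermediate Value Theorem, f takes the value 0 somewhere in the open interval.

Such a root exists.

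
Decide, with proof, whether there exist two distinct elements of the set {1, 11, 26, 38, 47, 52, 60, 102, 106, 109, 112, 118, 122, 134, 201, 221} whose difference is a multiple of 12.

Reduce each element mod 12: 1↦1, 11↦11, 26↦2, 38↦2, 47↦11, 52↦4, 60↦0, 102↦6, 106↦10, 109↦1, 112↦4, 118↦10, 122↦2, 134↦2, 201↦9, 221↦5. The residue 1 repeats (at 1 and 109), and 109 − 1 = 108 = 9·12.

1 and 109 are such a pair.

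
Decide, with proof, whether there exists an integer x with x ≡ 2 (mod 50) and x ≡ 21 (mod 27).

x = 102

The moduli 50 and 27 are coprime, so by the Chinese Remainder Theorem a unique solution modulo 1350 exists.
Any solution of the first congruence is x = 2 + 50t; substituting into the second, 50t ≡ 21 − 2 ≡ 19 (mod 27).
50 ≡ 23 (mod 27), so this reads 23t ≡ 19 (mod 27). Invert 23 mod 27 by the Euclidean algorithm: 27 = 1·23 + 4, 23 = 5·4 + 3, 4 = 1·3 + 1, 3 = 3·1 + 0; back-substituting, 1 = 4 − 1·3 = 4 − (23 − 5·4) = −23 + 6·4 = −23 + 6·(27 − 1·23) = 6·27 − 7·23. Hence 23·(-7) ≡ 1, so 23⁻¹ ≡ -7 ≡ 20 (mod 27).
Multiplying by 20: t ≡ 20·19 = 380 ≡ 2 (mod 27).
With t = 2: x = 2 + 50·2 = 102.
Indeed 102 ≡ 2 (mod 50) and 102 ≡ 21 (mod 27).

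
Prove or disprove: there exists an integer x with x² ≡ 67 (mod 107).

Apply Euler's criterion with the prime 107: 67 is a quadratic residue iff 67^53 ≡ 1 (mod 107), and a non-residue iff it is ≡ −1.
Squaring successively (mod 107): 67^2 = 4489 ≡ 102; 67^4 ≡ 102² = 10404 ≡ 25; 67^8 ≡ 25² = 625 ≡ 90; 67^16 ≡ 90² = 8100 ≡ 75; 67^32 ≡ 75² = 5625 ≡ 61.
Since 53 = 32 + 16 + 4 + 1, 67^53 ≡ 61 · 75 · 25 · 67; multiplying out mod 107: 61·75 = 4575 ≡ 81, then 81·25 = 2025 ≡ 99, then 99·67 = 6633 ≡ 106. Thus 67^53 ≡ 106 ≡ −1 (mod 107).
By Euler's criterion 67 is a quadratic non-residue mod 107: no x satisfies x² ≡ 67 (mod 107).

No such integer exists.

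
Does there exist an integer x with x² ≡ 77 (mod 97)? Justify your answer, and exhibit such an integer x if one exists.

No such integer exists.

Apply Euler's criterion with the prime 97: 77 is a quadratic residue iff 77^48 ≡ 1 (mod 97), and a non-residue iff it is ≡ −1.
Squaring successively (mod 97): 77^2 = 5929 ≡ 12; 77^4 ≡ 12² = 144 ≡ 47; 77^8 ≡ 47² = 2209 ≡ 75; 77^16 ≡ 75² = 5625 ≡ 96; 77^32 ≡ 96² = 9216 ≡ 1.
Since 48 = 32 + 16, 77^48 ≡ 1 · 96; multiplying out mod 97: 1·96 = 96 ≡ 96. Thus 77^48 ≡ 96 ≡ −1 (mod 97).
The value −1 means 77 is a non-residue modulo 97, so x² ≡ 77 (mod 97) is impossible.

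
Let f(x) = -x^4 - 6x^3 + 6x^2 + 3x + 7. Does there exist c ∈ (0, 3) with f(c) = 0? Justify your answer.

f(0) = 7 and f(3) = -173, which have opposite signs.
As a polynomial, f is continuous on every closed interval.
So by the Intermediate Value Theorem there is a c strictly between 0 and 3 with f(c) = 0.

Such a root exists.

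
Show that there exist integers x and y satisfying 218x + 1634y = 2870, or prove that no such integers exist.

x = 283, y = -36

Every value of 218x + 1634y is a multiple of gcd(218, 1634) = 2; since 2 ∣ 2870, solutions exist.
Dividing through by 2 reduces the equation to 109x + 817y = 1435.
Dividing repeatedly: 817 = 7·109 + 54, 109 = 2·54 + 1, 54 = 54·1 + 0.
Back-substituting, 1 = 109 − 2·54 = 109 − 2·(817 − 7·109) = −2·817 + 15·109; that is, 109·15 + 817·(-2) = 1.
Multiplying through by 1435: x = 15·1435 = 21525, y = (-2)·1435 = -2870 is a solution.
The general solution is x = 21525 + 817k, y = -2870 − 109k; taking k = -26 gives the smaller pair x = 283, y = -36.
Indeed 218·283 + 1634·(-36) = 61694 − 58824 = 2870.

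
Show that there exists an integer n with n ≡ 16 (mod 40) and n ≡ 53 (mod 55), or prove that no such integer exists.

Both moduli are multiples of 5 = gcd(40, 55), so any solution would satisfy n ≡ 16 and n ≡ 53 modulo 5 simultaneously.
But 16 mod 5 = 1 while 53 mod 5 = 3, a contradiction.
Therefore no such n exists.

No, no such integer exists.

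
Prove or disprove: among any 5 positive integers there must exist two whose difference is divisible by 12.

Consider the 5 integers 38, 39, …, 42. They lie in distinct residue classes modulo 12, since 5 ≤ 12.
No two share a residue, so no pair has difference divisible by 12; the claim fails for this set.

No, the set {38, 39, 40, 41, 42} is a counterexample.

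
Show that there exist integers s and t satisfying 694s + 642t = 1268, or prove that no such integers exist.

gcd(694, 642) = 2, and 2 divides 1268, so integer solutions exist.
Dividing through by 2 reduces the equation to 347s + 321t = 634.
Euclidean algorithm: 347 = 1·321 + 26, 321 = 12·26 + 9, 26 = 2·9 + 8, 9 = 1·8 + 1, 8 = 8·1 + 0.
Working back up the chain: 1 = 9 − 1·8 = 9 − (26 − 2·9) = −26 + 3·9 = −26 + 3·(321 − 12·26) = 3·321 − 37·26 = 3·321 − 37·(347 − 1·321) = −37·347 + 40·321. So 347·(-37) + 321·40 = 1.
Times 634: 347·(-23458) + 321·25360 = 634, so (-23458, 25360) solves it.
The general solution is s = -23458 + 321k, t = 25360 − 347k; taking k = 74 gives the smaller pair s = 296, t = -318.
Check: 694·296 + 642·(-318) = 205424 − 204156 = 1268. ✓

s = 296, t = -318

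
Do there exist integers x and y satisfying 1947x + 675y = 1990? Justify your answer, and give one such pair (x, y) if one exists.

There are no such integers.

Any value of 1947x + 675y is a multiple of gcd(1947, 675) = 3.
But 1990 is not a multiple of 3 (it leaves remainder 1).
Therefore 1947x + 675y = 1990 has no solution in integers.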